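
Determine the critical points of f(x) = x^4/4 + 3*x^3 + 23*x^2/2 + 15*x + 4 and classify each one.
f'(x) = x^3 + 9*x^2 + 23*x + 15

Solve f'(x) = 0:
  Factor: x^3 + 9*x^2 + 23*x + 15 = (x + 1)*(x + 3)*(x + 5) = 0.
  ⇒ x = -5, -3, -1

f''(x) = 3*x^2 + 18*x + 23
Second-derivative test at each critical point:
  f''(-5) = 8 > 0 → local minimum
  f''(-3) = -4 < 0 → local maximum
  f''(-1) = 8 > 0 → local minimum

Critical points: x = -5 (local minimum); x = -3 (local maximum); x = -1 (local minimum)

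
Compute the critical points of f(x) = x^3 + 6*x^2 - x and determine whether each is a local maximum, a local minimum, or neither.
f'(x) = 3*x^2 + 12*x - 1

Solve f'(x) = 0:
  3*x^2 + 12*x - 1 = 0 has no rational roots; quadratic formula: x = (-12 ± √156)/6.
  ⇒ x = -sqrt(39)/3 - 2 ≈ -4.0817, -2 + sqrt(39)/3 ≈ 0.0817

f''(x) = 6*x + 12
Second-derivative test at each critical point:
  f''(-4.0817) = -12.4900 < 0 → local maximum
  f''(0.0817) = 12.4900 > 0 → local minimum

Critical points: x = -sqrt(39)/3 - 2 ≈ -4.0817 (local maximum); x = -2 + sqrt(39)/3 ≈ 0.0817 (local minimum)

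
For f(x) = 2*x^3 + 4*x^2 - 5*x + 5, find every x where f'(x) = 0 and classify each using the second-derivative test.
f'(x) = 6*x^2 + 8*x - 5

Solve f'(x) = 0:
  6*x^2 + 8*x - 5 = 0 has no rational roots; quadratic formula: x = (-8 ± √184)/12.
  ⇒ x = -sqrt(46)/6 - 2/3 ≈ -1.7971, -2/3 + sqrt(46)/6 ≈ 0.4637

f''(x) = 12*x + 8
Second-derivative test at each critical point:
  f''(-1.7971) = -13.5647 < 0 → local maximum
  f''(0.4637) = 13.5647 > 0 → local minimum

Critical points: x = -sqrt(46)/6 - 2/3 ≈ -1.7971 (local maximum); x = -2/3 + sqrt(46)/6 ≈ 0.4637 (local minimum)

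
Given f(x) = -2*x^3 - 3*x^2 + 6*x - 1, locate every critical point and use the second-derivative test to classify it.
f'(x) = -6*x^2 - 6*x + 6

Solve f'(x) = 0:
  Factor: -6*x^2 - 6*x + 6 = -6*(x^2 + x - 1); x^2 + x - 1 = 0 has no rational roots; quadratic formula: x = (-1 ± √5)/2.
  ⇒ x = -sqrt(5)/2 - 1/2 ≈ -1.6180, -1/2 + sqrt(5)/2 ≈ 0.6180

f''(x) = -12*x - 6
Second-derivative test at each critical point:
  f''(-1.6180) = 13.4164 > 0 → local minimum
  f''(0.6180) = -13.4164 < 0 → local maximum

Critical points: x = -sqrt(5)/2 - 1/2 ≈ -1.6180 (local minimum); x = -1/2 + sqrt(5)/2 ≈ 0.6180 (local maximum)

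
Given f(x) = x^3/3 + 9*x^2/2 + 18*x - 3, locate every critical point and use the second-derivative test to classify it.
f'(x) = x^2 + 9*x + 18

Solve f'(x) = 0:
  Factor: x^2 + 9*x + 18 = (x + 3)*(x + 6) = 0.
  ⇒ x = -6, -3

f''(x) = 2*x + 9
Second-derivative test at each critical point:
  f''(-6) = -3 < 0 → local maximum
  f''(-3) = 3 > 0 → local minimum

Critical points: x = -6 (local maximum); x = -3 (local minimum)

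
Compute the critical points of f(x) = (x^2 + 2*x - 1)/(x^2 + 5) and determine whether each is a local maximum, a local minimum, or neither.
f'(x) = 2*(-x^2 + 6*x + 5)/(x^4 + 10*x^2 + 25)

Solve f'(x) = 0:
  f'(x) = -2*(x^2 - 6*x - 5)/(x^2 + 5)^2; the denominator is positive wherever f is defined, so f'(x) = 0 ⇔ -2*x^2 + 12*x + 10 = 0.
  Factor: -2*x^2 + 12*x + 10 = -2*(x^2 - 6*x - 5); x^2 - 6*x - 5 = 0 has no rational roots; quadratic formula: x = (6 ± √56)/2.
  ⇒ x = 3 - sqrt(14) ≈ -0.7417, 3 + sqrt(14) ≈ 6.7417

f''(x) = 4*(x^3 - 9*x^2 - 15*x + 15)/(x^6 + 15*x^4 + 75*x^2 + 125)
Second-derivative test at each critical point:
  f''(-0.7417) = 0.4859 > 0 → local minimum
  f''(6.7417) = -0.0059 < 0 → local maximum

Critical points: x = 3 - sqrt(14) ≈ -0.7417 (local minimum); x = 3 + sqrt(14) ≈ 6.7417 (local maximum)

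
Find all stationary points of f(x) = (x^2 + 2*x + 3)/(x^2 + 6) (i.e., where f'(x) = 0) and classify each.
f'(x) = 2*(-x^2 + 3*x + 6)/(x^4 + 12*x^2 + 36)

Solve f'(x) = 0:
  f'(x) = -2*(x^2 - 3*x - 6)/(x^2 + 6)^2; the denominator is positive wherever f is defined, so f'(x) = 0 ⇔ -2*x^2 + 6*x + 12 = 0.
  Factor: -2*x^2 + 6*x + 12 = -2*(x^2 - 3*x - 6); x^2 - 3*x - 6 = 0 has no rational roots; quadratic formula: x = (3 ± √33)/2.
  ⇒ x = 3/2 - sqrt(33)/2 ≈ -1.3723, 3/2 + sqrt(33)/2 ≈ 4.3723

f''(x) = 2*(2*x^3 - 9*x^2 - 36*x + 18)/(x^6 + 18*x^4 + 108*x^2 + 216)
Second-derivative test at each critical point:
  f''(-1.3723) = 0.1849 > 0 → local minimum
  f''(4.3723) = -0.0182 < 0 → local maximum

Critical points: x = 3/2 - sqrt(33)/2 ≈ -1.3723 (local minimum); x = 3/2 + sqrt(33)/2 ≈ 4.3723 (local maximum)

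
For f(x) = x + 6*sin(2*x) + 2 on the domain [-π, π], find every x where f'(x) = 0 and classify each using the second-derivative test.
f'(x) = 12*cos(2*x) + 1

Solve f'(x) = 0 on [-π, π]:
  f'(x) = 0 ⇔ cos(2*x) = -1/12, i.e. 2*x = ±arccos(-1/12) + 2nπ; keep the solutions lying in [-π, π].
  ⇒ x = -pi + acos(-1/12)/2 ≈ -2.3145, -acos(-1/12)/2 ≈ -0.8271, acos(-1/12)/2 ≈ 0.8271, pi - acos(-1/12)/2 ≈ 2.3145

f''(x) = -24*sin(2*x)
Second-derivative test at each critical point:
  f''(-2.3145) = -23.9165 < 0 → local maximum
  f''(-0.8271) = 23.9165 > 0 → local minimum
  f''(0.8271) = -23.9165 < 0 → local maximum
  f''(2.3145) = 23.9165 > 0 → local minimum

Critical points: x = -pi + acos(-1/12)/2 ≈ -2.3145 (local maximum); x = -acos(-1/12)/2 ≈ -0.8271 (local minimum); x = acos(-1/12)/2 ≈ 0.8271 (local maximum); x = pi - acos(-1/12)/2 ≈ 2.3145 (local minimum)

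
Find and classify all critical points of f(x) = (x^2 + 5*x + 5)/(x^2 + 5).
f'(x) = 5*(5 - x^2)/(x^4 + 10*x^2 + 25)

Solve f'(x) = 0:
  f'(x) = -5*(x^2 - 5)/(x^2 + 5)^2; the denominator is positive wherever f is defined, so f'(x) = 0 ⇔ 25 - 5*x^2 = 0.
  Factor: 25 - 5*x^2 = -5*(x^2 - 5); x^2 - 5 = 0 has no rational roots; quadratic formula: x = (0 ± √20)/2.
  ⇒ x = -sqrt(5) ≈ -2.2361, sqrt(5) ≈ 2.2361

f''(x) = 10*x*(x^2 - 15)/(x^6 + 15*x^4 + 75*x^2 + 125)
Second-derivative test at each critical point:
  f''(-2.2361) = 0.2236 > 0 → local minimum
  f''(2.2361) = -0.2236 < 0 → local maximum

Critical points: x = -sqrt(5) ≈ -2.2361 (local minimum); x = sqrt(5) ≈ 2.2361 (local maximum)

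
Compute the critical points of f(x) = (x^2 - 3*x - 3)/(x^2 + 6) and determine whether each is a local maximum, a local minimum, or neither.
f'(x) = 3*(x^2 + 6*x - 6)/(x^4 + 12*x^2 + 36)

Solve f'(x) = 0:
  f'(x) = 3*(x^2 + 6*x - 6)/(x^2 + 6)^2; the denominator is positive wherever f is defined, so f'(x) = 0 ⇔ 3*x^2 + 18*x - 18 = 0.
  Factor: 3*x^2 + 18*x - 18 = 3*(x^2 + 6*x - 6); x^2 + 6*x - 6 = 0 has no rational roots; quadratic formula: x = (-6 ± √60)/2.
  ⇒ x = -sqrt(15) - 3 ≈ -6.8730, -3 + sqrt(15) ≈ 0.8730

f''(x) = 6*(-x^3 - 9*x^2 + 18*x + 18)/(x^6 + 18*x^4 + 108*x^2 + 216)
Second-derivative test at each critical point:
  f''(-6.8730) = -0.0082 < 0 → local maximum
  f''(0.8730) = 0.5082 > 0 → local minimum

Critical points: x = -sqrt(15) - 3 ≈ -6.8730 (local maximum); x = -3 + sqrt(15) ≈ 0.8730 (local minimum)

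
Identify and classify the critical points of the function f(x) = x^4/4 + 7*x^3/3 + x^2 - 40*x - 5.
f'(x) = x^3 + 7*x^2 + 2*x - 40

Solve f'(x) = 0:
  Factor: x^3 + 7*x^2 + 2*x - 40 = (x - 2)*(x + 4)*(x + 5) = 0.
  ⇒ x = -5, -4, 2

f''(x) = 3*x^2 + 14*x + 2
Second-derivative test at each critical point:
  f''(-5) = 7 > 0 → local minimum
  f''(-4) = -6 < 0 → local maximum
  f''(2) = 42 > 0 → local minimum

Critical points: x = -5 (local minimum); x = -4 (local maximum); x = 2 (local minimum)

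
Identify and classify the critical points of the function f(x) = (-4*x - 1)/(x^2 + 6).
f'(x) = 2*(2*x^2 + x - 12)/(x^4 + 12*x^2 + 36)

Solve f'(x) = 0:
  f'(x) = 2*(2*x^2 + x - 12)/(x^2 + 6)^2; the denominator is positive wherever f is defined, so f'(x) = 0 ⇔ 4*x^2 + 2*x - 24 = 0.
  Factor: 4*x^2 + 2*x - 24 = 2*(2*x^2 + x - 12); 2*x^2 + x - 12 = 0 has no rational roots; quadratic formula: x = (-1 ± √97)/4.
  ⇒ x = -sqrt(97)/4 - 1/4 ≈ -2.7122, -1/4 + sqrt(97)/4 ≈ 2.2122

f''(x) = 2*(-4*x^2*(4*x + 1) + (12*x + 1)*(x^2 + 6))/(x^2 + 6)^3
Second-derivative test at each critical point:
  f''(-2.7122) = -0.1104 < 0 → local maximum
  f''(2.2122) = 0.1660 > 0 → local minimum

Critical points: x = -sqrt(97)/4 - 1/4 ≈ -2.7122 (local maximum); x = -1/4 + sqrt(97)/4 ≈ 2.2122 (local minimum)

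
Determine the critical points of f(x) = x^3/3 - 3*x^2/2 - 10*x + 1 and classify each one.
f'(x) = x^2 - 3*x - 10

Solve f'(x) = 0:
  Factor: x^2 - 3*x - 10 = (x - 5)*(x + 2) = 0.
  ⇒ x = -2, 5

f''(x) = 2*x - 3
Second-derivative test at each critical point:
  f''(-2) = -7 < 0 → local maximum
  f''(5) = 7 > 0 → local minimum

Critical points: x = -2 (local maximum); x = 5 (local minimum)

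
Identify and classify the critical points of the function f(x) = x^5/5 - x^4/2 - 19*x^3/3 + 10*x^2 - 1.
f'(x) = x*(x^3 - 2*x^2 - 19*x + 20)

Solve f'(x) = 0:
  Factor: x^4 - 2*x^3 - 19*x^2 + 20*x = x*(x - 5)*(x - 1)*(x + 4) = 0.
  ⇒ x = -4, 0, 1, 5

f''(x) = 4*x^3 - 6*x^2 - 38*x + 20
Second-derivative test at each critical point:
  f''(-4) = -180 < 0 → local maximum
  f''(0) = 20 > 0 → local minimum
  f''(1) = -20 < 0 → local maximum
  f''(5) = 180 > 0 → local minimum

Critical points: x = -4 (local maximum); x = 0 (local minimum); x = 1 (local maximum); x = 5 (local minimum)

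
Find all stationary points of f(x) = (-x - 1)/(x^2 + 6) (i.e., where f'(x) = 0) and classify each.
f'(x) = (-x^2 + 2*x*(x + 1) - 6)/(x^2 + 6)^2

Solve f'(x) = 0:
  f'(x) = (x^2 + 2*x - 6)/(x^2 + 6)^2; the denominator is positive wherever f is defined, so f'(x) = 0 ⇔ x^2 + 2*x - 6 = 0.
  x^2 + 2*x - 6 = 0 has no rational roots; quadratic formula: x = (-2 ± √28)/2.
  ⇒ x = -sqrt(7) - 1 ≈ -3.6458, -1 + sqrt(7) ≈ 1.6458

f''(x) = 2*(-4*x^2*(x + 1) + (3*x + 1)*(x^2 + 6))/(x^2 + 6)^3
Second-derivative test at each critical point:
  f''(-3.6458) = -0.0142 < 0 → local maximum
  f''(1.6458) = 0.0698 > 0 → local minimum

Critical points: x = -sqrt(7) - 1 ≈ -3.6458 (local maximum); x = -1 + sqrt(7) ≈ 1.6458 (local minimum)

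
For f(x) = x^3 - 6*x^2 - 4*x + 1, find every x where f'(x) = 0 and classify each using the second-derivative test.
f'(x) = 3*x^2 - 12*x - 4

Solve f'(x) = 0:
  3*x^2 - 12*x - 4 = 0 has no rational roots; quadratic formula: x = (12 ± √192)/6.
  ⇒ x = 2 - 4*sqrt(3)/3 ≈ -0.3094, 2 + 4*sqrt(3)/3 ≈ 4.3094

f''(x) = 6*x - 12
Second-derivative test at each critical point:
  f''(-0.3094) = -13.8564 < 0 → local maximum
  f''(4.3094) = 13.8564 > 0 → local minimum

Critical points: x = 2 - 4*sqrt(3)/3 ≈ -0.3094 (local maximum); x = 2 + 4*sqrt(3)/3 ≈ 4.3094 (local minimum)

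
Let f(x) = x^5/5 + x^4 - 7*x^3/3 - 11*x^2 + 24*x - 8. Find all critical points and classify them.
f'(x) = x^4 + 4*x^3 - 7*x^2 - 22*x + 24

Solve f'(x) = 0:
  Factor: x^4 + 4*x^3 - 7*x^2 - 22*x + 24 = (x - 2)*(x - 1)*(x + 3)*(x + 4) = 0.
  ⇒ x = -4, -3, 1, 2

f''(x) = 4*x^3 + 12*x^2 - 14*x - 22
Second-derivative test at each critical point:
  f''(-4) = -30 < 0 → local maximum
  f''(-3) = 20 > 0 → local minimum
  f''(1) = -20 < 0 → local maximum
  f''(2) = 30 > 0 → local minimum

Critical points: x = -4 (local maximum); x = -3 (local minimum); x = 1 (local maximum); x = 2 (local minimum)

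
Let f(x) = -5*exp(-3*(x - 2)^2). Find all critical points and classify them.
f'(x) = 30*(x - 2)*exp(-3*(x - 2)^2)

Solve f'(x) = 0:
  f'(x) = (30*x - 60)·exp(-3*(x - 2)^2) and exp(-3*(x - 2)^2) > 0 for every x, so f'(x) = 0 ⇔ 30*x - 60 = 0.
  Factor: 30*x - 60 = 30*(x - 2) = 0.
  ⇒ x = 2

f''(x) = 30*(1 - 6*(x - 2)^2)*exp(-3*(x - 2)^2)
Second-derivative test at each critical point:
  f''(2) = 30 > 0 → local minimum

Critical points: x = 2 (local minimum)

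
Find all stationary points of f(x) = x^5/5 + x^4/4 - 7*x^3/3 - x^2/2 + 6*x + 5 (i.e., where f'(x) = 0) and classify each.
f'(x) = x^4 + x^3 - 7*x^2 - x + 6

Solve f'(x) = 0:
  Factor: x^4 + x^3 - 7*x^2 - x + 6 = (x - 2)*(x - 1)*(x + 1)*(x + 3) = 0.
  ⇒ x = -3, -1, 1, 2

f''(x) = 4*x^3 + 3*x^2 - 14*x - 1
Second-derivative test at each critical point:
  f''(-3) = -40 < 0 → local maximum
  f''(-1) = 12 > 0 → local minimum
  f''(1) = -8 < 0 → local maximum
  f''(2) = 15 > 0 → local minimum

Critical points: x = -3 (local maximum); x = -1 (local minimum); x = 1 (local maximum); x = 2 (local minimum)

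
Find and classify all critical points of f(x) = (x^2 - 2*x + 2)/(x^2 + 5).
f'(x) = 2*(x^2 + 3*x - 5)/(x^4 + 10*x^2 + 25)

Solve f'(x) = 0:
  f'(x) = 2*(x^2 + 3*x - 5)/(x^2 + 5)^2; the denominator is positive wherever f is defined, so f'(x) = 0 ⇔ 2*x^2 + 6*x - 10 = 0.
  Factor: 2*x^2 + 6*x - 10 = 2*(x^2 + 3*x - 5); x^2 + 3*x - 5 = 0 has no rational roots; quadratic formula: x = (-3 ± √29)/2.
  ⇒ x = -sqrt(29)/2 - 3/2 ≈ -4.1926, -3/2 + sqrt(29)/2 ≈ 1.1926

f''(x) = 2*(-2*x^3 - 9*x^2 + 30*x + 15)/(x^6 + 15*x^4 + 75*x^2 + 125)
Second-derivative test at each critical point:
  f''(-4.1926) = -0.0211 < 0 → local maximum
  f''(1.1926) = 0.2611 > 0 → local minimum

Critical points: x = -sqrt(29)/2 - 3/2 ≈ -4.1926 (local maximum); x = -3/2 + sqrt(29)/2 ≈ 1.1926 (local minimum)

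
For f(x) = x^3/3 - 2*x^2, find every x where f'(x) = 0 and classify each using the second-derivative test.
f'(x) = x*(x - 4)

Solve f'(x) = 0:
  Factor: x^2 - 4*x = x*(x - 4) = 0.
  ⇒ x = 0, 4

f''(x) = 2*x - 4
Second-derivative test at each critical point:
  f''(0) = -4 < 0 → local maximum
  f''(4) = 4 > 0 → local minimum

Critical points: x = 0 (local maximum); x = 4 (local minimum)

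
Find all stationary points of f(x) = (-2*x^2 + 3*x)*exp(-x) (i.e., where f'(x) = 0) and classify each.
f'(x) = (2*x^2 - 7*x + 3)*exp(-x)

Solve f'(x) = 0:
  f'(x) = (2*x^2 - 7*x + 3)·exp(-x) and exp(-x) > 0 for every x, so f'(x) = 0 ⇔ 2*x^2 - 7*x + 3 = 0.
  Factor: 2*x^2 - 7*x + 3 = (x - 3)*(2*x - 1) = 0.
  ⇒ x = 1/2, 3

f''(x) = (-2*x^2 + 11*x - 10)*exp(-x)
Second-derivative test at each critical point:
  f''(1/2) = -3.0327 < 0 → local maximum
  f''(3) = 0.2489 > 0 → local minimum

Critical points: x = 1/2 (local maximum); x = 3 (local minimum)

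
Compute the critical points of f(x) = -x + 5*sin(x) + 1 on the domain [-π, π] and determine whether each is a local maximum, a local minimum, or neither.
f'(x) = 5*cos(x) - 1

Solve f'(x) = 0 on [-π, π]:
  f'(x) = 0 ⇔ cos(x) = 1/5, i.e. x = ±arccos(1/5) + 2nπ; keep the solutions lying in [-π, π].
  ⇒ x = -acos(1/5) ≈ -1.3694, acos(1/5) ≈ 1.3694

f''(x) = -5*sin(x)
Second-derivative test at each critical point:
  f''(-1.3694) = 4.8990 > 0 → local minimum
  f''(1.3694) = -4.8990 < 0 → local maximum

Critical points: x = -acos(1/5) ≈ -1.3694 (local minimum); x = acos(1/5) ≈ 1.3694 (local maximum)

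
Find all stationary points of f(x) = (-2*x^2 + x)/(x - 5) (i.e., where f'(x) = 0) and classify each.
f'(x) = (-2*x^2 + 20*x - 5)/(x^2 - 10*x + 25)

Solve f'(x) = 0:
  f'(x) = -(2*x^2 - 20*x + 5)/(x - 5)^2; the denominator is positive wherever f is defined, so f'(x) = 0 ⇔ -2*x^2 + 20*x - 5 = 0.
  2*x^2 - 20*x + 5 = 0 has no rational roots; quadratic formula: x = (20 ± √360)/4.
  ⇒ x = 5 - 3*sqrt(10)/2 ≈ 0.2566, 3*sqrt(10)/2 + 5 ≈ 9.7434

f''(x) = -90/(x^3 - 15*x^2 + 75*x - 125)
Second-derivative test at each critical point:
  f''(0.2566) = 0.8433 > 0 → local minimum
  f''(9.7434) = -0.8433 < 0 → local maximum

Critical points: x = 5 - 3*sqrt(10)/2 ≈ 0.2566 (local minimum); x = 3*sqrt(10)/2 + 5 ≈ 9.7434 (local maximum)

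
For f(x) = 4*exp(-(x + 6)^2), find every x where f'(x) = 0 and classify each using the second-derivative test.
f'(x) = 8*(-x - 6)*exp(-(x + 6)^2)

Solve f'(x) = 0:
  f'(x) = (-8*x - 48)·exp(-(x + 6)^2) and exp(-(x + 6)^2) > 0 for every x, so f'(x) = 0 ⇔ -8*x - 48 = 0.
  Factor: -8*x - 48 = -8*(x + 6) = 0.
  ⇒ x = -6

f''(x) = 8*(2*(x + 6)^2 - 1)*exp(-(x + 6)^2)
Second-derivative test at each critical point:
  f''(-6) = -8 < 0 → local maximum

Critical points: x = -6 (local maximum)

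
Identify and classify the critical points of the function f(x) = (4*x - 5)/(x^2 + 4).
f'(x) = 2*(-2*x^2 + 5*x + 8)/(x^4 + 8*x^2 + 16)

Solve f'(x) = 0:
  f'(x) = -2*(2*x^2 - 5*x - 8)/(x^2 + 4)^2; the denominator is positive wherever f is defined, so f'(x) = 0 ⇔ -4*x^2 + 10*x + 16 = 0.
  Factor: -4*x^2 + 10*x + 16 = -2*(2*x^2 - 5*x - 8); 2*x^2 - 5*x - 8 = 0 has no rational roots; quadratic formula: x = (5 ± √89)/4.
  ⇒ x = 5/4 - sqrt(89)/4 ≈ -1.1085, 5/4 + sqrt(89)/4 ≈ 3.6085

f''(x) = 2*(4*x^2*(4*x - 5) + (5 - 12*x)*(x^2 + 4))/(x^2 + 4)^3
Second-derivative test at each critical point:
  f''(-1.1085) = 0.6901 > 0 → local minimum
  f''(3.6085) = -0.0651 < 0 → local maximum

Critical points: x = 5/4 - sqrt(89)/4 ≈ -1.1085 (local minimum); x = 5/4 + sqrt(89)/4 ≈ 3.6085 (local maximum)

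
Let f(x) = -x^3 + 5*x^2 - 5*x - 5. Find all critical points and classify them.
f'(x) = -3*x^2 + 10*x - 5

Solve f'(x) = 0:
  3*x^2 - 10*x + 5 = 0 has no rational roots; quadratic formula: x = (10 ± √40)/6.
  ⇒ x = 5/3 - sqrt(10)/3 ≈ 0.6126, sqrt(10)/3 + 5/3 ≈ 2.7208

f''(x) = 10 - 6*x
Second-derivative test at each critical point:
  f''(0.6126) = 6.3246 > 0 → local minimum
  f''(2.7208) = -6.3246 < 0 → local maximum

Critical points: x = 5/3 - sqrt(10)/3 ≈ 0.6126 (local minimum); x = sqrt(10)/3 + 5/3 ≈ 2.7208 (local maximum)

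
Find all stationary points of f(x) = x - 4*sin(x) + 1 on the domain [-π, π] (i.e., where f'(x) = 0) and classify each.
f'(x) = 1 - 4*cos(x)

Solve f'(x) = 0 on [-π, π]:
  f'(x) = 0 ⇔ cos(x) = 1/4, i.e. x = ±arccos(1/4) + 2nπ; keep the solutions lying in [-π, π].
  ⇒ x = -acos(1/4) ≈ -1.3181, acos(1/4) ≈ 1.3181

f''(x) = 4*sin(x)
Second-derivative test at each critical point:
  f''(-1.3181) = -3.8730 < 0 → local maximum
  f''(1.3181) = 3.8730 > 0 → local minimum

Critical points: x = -acos(1/4) ≈ -1.3181 (local maximum); x = acos(1/4) ≈ 1.3181 (local minimum)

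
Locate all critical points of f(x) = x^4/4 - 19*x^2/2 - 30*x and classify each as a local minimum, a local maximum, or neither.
f'(x) = x^3 - 19*x - 30

Solve f'(x) = 0:
  Factor: x^3 - 19*x - 30 = (x - 5)*(x + 2)*(x + 3) = 0.
  ⇒ x = -3, -2, 5

f''(x) = 3*x^2 - 19
Second-derivative test at each critical point:
  f''(-3) = 8 > 0 → local minimum
  f''(-2) = -7 < 0 → local maximum
  f''(5) = 56 > 0 → local minimum

Critical points: x = -3 (local minimum); x = -2 (local maximum); x = 5 (local minimum)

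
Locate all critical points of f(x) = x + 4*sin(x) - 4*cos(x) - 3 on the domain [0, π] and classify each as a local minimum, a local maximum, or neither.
f'(x) = 4*sqrt(2)*sin(x + pi/4) + 1

Solve f'(x) = 0 on [0, π]:
  f'(x) = 0 ⇔ 4*sin(x) + 4*cos(x) = -1. Write the left side as R·cos(x + φ) with R = √(4² + (-4)²) = 4*sqrt(2), cos φ = sqrt(2)/2, sin φ = -sqrt(2)/2; then cos(x + φ) = -sqrt(2)/8. Solve for x and keep the solutions lying in [0, π].
  ⇒ x = atan((-1 + sqrt(31))/(-sqrt(31) - 1)) + pi ≈ 2.5339

f''(x) = 4*sqrt(2)*cos(x + pi/4)
Second-derivative test at each critical point:
  f''(2.5339) = -5.5678 < 0 → local maximum

Critical points: x = atan((-1 + sqrt(31))/(-sqrt(31) - 1)) + pi ≈ 2.5339 (local maximum)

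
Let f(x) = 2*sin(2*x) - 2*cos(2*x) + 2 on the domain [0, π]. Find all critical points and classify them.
f'(x) = 4*sqrt(2)*sin(2*x + pi/4)

Solve f'(x) = 0 on [0, π]:
  f'(x) = 0 ⇔ 2*cos(2*x) = -2*sin(2*x) ⇔ tan(2*x) = -1, i.e. 2*x = arctan(-1) + nπ; keep the solutions lying in [0, π].
  ⇒ x = 3*pi/8 ≈ 1.1781, 7*pi/8 ≈ 2.7489

f''(x) = 8*sqrt(2)*cos(2*x + pi/4)
Second-derivative test at each critical point:
  f''(1.1781) = -11.3137 < 0 → local maximum
  f''(2.7489) = 11.3137 > 0 → local minimum

Critical points: x = 3*pi/8 ≈ 1.1781 (local maximum); x = 7*pi/8 ≈ 2.7489 (local minimum)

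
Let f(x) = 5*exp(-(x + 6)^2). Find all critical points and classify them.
f'(x) = 10*(-x - 6)*exp(-(x + 6)^2)

Solve f'(x) = 0:
  f'(x) = (-10*x - 60)·exp(-(x + 6)^2) and exp(-(x + 6)^2) > 0 for every x, so f'(x) = 0 ⇔ -10*x - 60 = 0.
  Factor: -10*x - 60 = -10*(x + 6) = 0.
  ⇒ x = -6

f''(x) = 10*(2*(x + 6)^2 - 1)*exp(-(x + 6)^2)
Second-derivative test at each critical point:
  f''(-6) = -10 < 0 → local maximum

Critical points: x = -6 (local maximum)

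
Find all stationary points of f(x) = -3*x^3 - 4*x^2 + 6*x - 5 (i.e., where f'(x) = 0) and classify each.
f'(x) = -9*x^2 - 8*x + 6

Solve f'(x) = 0:
  9*x^2 + 8*x - 6 = 0 has no rational roots; quadratic formula: x = (-8 ± √280)/18.
  ⇒ x = -sqrt(70)/9 - 4/9 ≈ -1.3741, -4/9 + sqrt(70)/9 ≈ 0.4852

f''(x) = -18*x - 8
Second-derivative test at each critical point:
  f''(-1.3741) = 16.7332 > 0 → local minimum
  f''(0.4852) = -16.7332 < 0 → local maximum

Critical points: x = -sqrt(70)/9 - 4/9 ≈ -1.3741 (local minimum); x = -4/9 + sqrt(70)/9 ≈ 0.4852 (local maximum)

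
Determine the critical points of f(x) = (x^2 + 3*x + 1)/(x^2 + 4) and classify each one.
f'(x) = 3*(-x^2 + 2*x + 4)/(x^4 + 8*x^2 + 16)

Solve f'(x) = 0:
  f'(x) = -3*(x^2 - 2*x - 4)/(x^2 + 4)^2; the denominator is positive wherever f is defined, so f'(x) = 0 ⇔ -3*x^2 + 6*x + 12 = 0.
  Factor: -3*x^2 + 6*x + 12 = -3*(x^2 - 2*x - 4); x^2 - 2*x - 4 = 0 has no rational roots; quadratic formula: x = (2 ± √20)/2.
  ⇒ x = 1 - sqrt(5) ≈ -1.2361, 1 + sqrt(5) ≈ 3.2361

f''(x) = 6*(x^3 - 3*x^2 - 12*x + 4)/(x^6 + 12*x^4 + 48*x^2 + 64)
Second-derivative test at each critical point:
  f''(-1.2361) = 0.4391 > 0 → local minimum
  f''(3.2361) = -0.0641 < 0 → local maximum

Critical points: x = 1 - sqrt(5) ≈ -1.2361 (local minimum); x = 1 + sqrt(5) ≈ 3.2361 (local maximum)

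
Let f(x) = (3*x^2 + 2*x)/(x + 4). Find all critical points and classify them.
f'(x) = (3*x^2 + 24*x + 8)/(x^2 + 8*x + 16)

Solve f'(x) = 0:
  f'(x) = (3*x^2 + 24*x + 8)/(x + 4)^2; the denominator is positive wherever f is defined, so f'(x) = 0 ⇔ 3*x^2 + 24*x + 8 = 0.
  3*x^2 + 24*x + 8 = 0 has no rational roots; quadratic formula: x = (-24 ± √480)/6.
  ⇒ x = -4 - 2*sqrt(30)/3 ≈ -7.6515, -4 + 2*sqrt(30)/3 ≈ -0.3485

f''(x) = 80/(x^3 + 12*x^2 + 48*x + 64)
Second-derivative test at each critical point:
  f''(-7.6515) = -1.6432 < 0 → local maximum
  f''(-0.3485) = 1.6432 > 0 → local minimum

Critical points: x = -4 - 2*sqrt(30)/3 ≈ -7.6515 (local maximum); x = -4 + 2*sqrt(30)/3 ≈ -0.3485 (local minimum)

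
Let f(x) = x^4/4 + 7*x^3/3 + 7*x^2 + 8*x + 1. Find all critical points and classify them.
f'(x) = x^3 + 7*x^2 + 14*x + 8

Solve f'(x) = 0:
  Factor: x^3 + 7*x^2 + 14*x + 8 = (x + 1)*(x + 2)*(x + 4) = 0.
  ⇒ x = -4, -2, -1

f''(x) = 3*x^2 + 14*x + 14
Second-derivative test at each critical point:
  f''(-4) = 6 > 0 → local minimum
  f''(-2) = -2 < 0 → local maximum
  f''(-1) = 3 > 0 → local minimum

Critical points: x = -4 (local minimum); x = -2 (local maximum); x = -1 (local minimum)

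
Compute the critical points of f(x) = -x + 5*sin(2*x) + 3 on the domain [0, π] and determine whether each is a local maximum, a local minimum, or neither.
f'(x) = 10*cos(2*x) - 1

Solve f'(x) = 0 on [0, π]:
  f'(x) = 0 ⇔ cos(2*x) = 1/10, i.e. 2*x = ±arccos(1/10) + 2nπ; keep the solutions lying in [0, π].
  ⇒ x = acos(1/10)/2 ≈ 0.7353, pi - acos(1/10)/2 ≈ 2.4063

f''(x) = -20*sin(2*x)
Second-derivative test at each critical point:
  f''(0.7353) = -19.8997 < 0 → local maximum
  f''(2.4063) = 19.8997 > 0 → local minimum

Critical points: x = acos(1/10)/2 ≈ 0.7353 (local maximum); x = pi - acos(1/10)/2 ≈ 2.4063 (local minimum)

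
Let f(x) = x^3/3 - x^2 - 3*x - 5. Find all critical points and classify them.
f'(x) = x^2 - 2*x - 3

Solve f'(x) = 0:
  Factor: x^2 - 2*x - 3 = (x - 3)*(x + 1) = 0.
  ⇒ x = -1, 3

f''(x) = 2*x - 2
Second-derivative test at each critical point:
  f''(-1) = -4 < 0 → local maximum
  f''(3) = 4 > 0 → local minimum

Critical points: x = -1 (local maximum); x = 3 (local minimum)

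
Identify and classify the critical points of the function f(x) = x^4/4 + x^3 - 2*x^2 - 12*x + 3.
f'(x) = x^3 + 3*x^2 - 4*x - 12

Solve f'(x) = 0:
  Factor: x^3 + 3*x^2 - 4*x - 12 = (x - 2)*(x + 2)*(x + 3) = 0.
  ⇒ x = -3, -2, 2

f''(x) = 3*x^2 + 6*x - 4
Second-derivative test at each critical point:
  f''(-3) = 5 > 0 → local minimum
  f''(-2) = -4 < 0 → local maximum
  f''(2) = 20 > 0 → local minimum

Critical points: x = -3 (local minimum); x = -2 (local maximum); x = 2 (local minimum)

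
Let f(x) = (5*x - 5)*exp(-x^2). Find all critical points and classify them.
f'(x) = 5*(-2*x*(x - 1) + 1)*exp(-x^2)

Solve f'(x) = 0:
  f'(x) = (-10*x^2 + 10*x + 5)·exp(-x^2) and exp(-x^2) > 0 for every x, so f'(x) = 0 ⇔ -10*x^2 + 10*x + 5 = 0.
  Factor: -10*x^2 + 10*x + 5 = -5*(2*x^2 - 2*x - 1); 2*x^2 - 2*x - 1 = 0 has no rational roots; quadratic formula: x = (2 ± √12)/4.
  ⇒ x = 1/2 - sqrt(3)/2 ≈ -0.3660, 1/2 + sqrt(3)/2 ≈ 1.3660

f''(x) = 10*(2*x^2*(x - 1) - 3*x + 1)*exp(-x^2)
Second-derivative test at each critical point:
  f''(-0.3660) = 15.1487 > 0 → local minimum
  f''(1.3660) = -2.6801 < 0 → local maximum

Critical points: x = 1/2 - sqrt(3)/2 ≈ -0.3660 (local minimum); x = 1/2 + sqrt(3)/2 ≈ 1.3660 (local maximum)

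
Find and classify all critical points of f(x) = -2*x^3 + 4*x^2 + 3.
f'(x) = 2*x*(4 - 3*x)

Solve f'(x) = 0:
  Factor: -6*x^2 + 8*x = -2*x*(3*x - 4) = 0.
  ⇒ x = 0, 4/3

f''(x) = 8 - 12*x
Second-derivative test at each critical point:
  f''(0) = 8 > 0 → local minimum
  f''(4/3) = -8 < 0 → local maximum

Critical points: x = 0 (local minimum); x = 4/3 (local maximum)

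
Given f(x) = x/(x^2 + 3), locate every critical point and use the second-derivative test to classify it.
f'(x) = (3 - x^2)/(x^4 + 6*x^2 + 9)

Solve f'(x) = 0:
  f'(x) = -(x^2 - 3)/(x^2 + 3)^2; the denominator is positive wherever f is defined, so f'(x) = 0 ⇔ 3 - x^2 = 0.
  x^2 - 3 = 0 has no rational roots; quadratic formula: x = (0 ± √12)/2.
  ⇒ x = -sqrt(3) ≈ -1.7321, sqrt(3) ≈ 1.7321

f''(x) = 2*x*(x^2 - 9)/(x^2 + 3)^3
Second-derivative test at each critical point:
  f''(-1.7321) = 0.0962 > 0 → local minimum
  f''(1.7321) = -0.0962 < 0 → local maximum

Critical points: x = -sqrt(3) ≈ -1.7321 (local minimum); x = sqrt(3) ≈ 1.7321 (local maximum)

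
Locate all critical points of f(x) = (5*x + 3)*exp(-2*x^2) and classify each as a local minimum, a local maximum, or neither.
f'(x) = (-4*x*(5*x + 3) + 5)*exp(-2*x^2)

Solve f'(x) = 0:
  f'(x) = (-20*x^2 - 12*x + 5)·exp(-2*x^2) and exp(-2*x^2) > 0 for every x, so f'(x) = 0 ⇔ -20*x^2 - 12*x + 5 = 0.
  20*x^2 + 12*x - 5 = 0 has no rational roots; quadratic formula: x = (-12 ± √544)/40.
  ⇒ x = -sqrt(34)/10 - 3/10 ≈ -0.8831, -3/10 + sqrt(34)/10 ≈ 0.2831

f''(x) = 4*(4*x^2*(5*x + 3) - 15*x - 3)*exp(-2*x^2)
Second-derivative test at each critical point:
  f''(-0.8831) = 4.9026 > 0 → local minimum
  f''(0.2831) = -19.8696 < 0 → local maximum

Critical points: x = -sqrt(34)/10 - 3/10 ≈ -0.8831 (local minimum); x = -3/10 + sqrt(34)/10 ≈ 0.2831 (local maximum)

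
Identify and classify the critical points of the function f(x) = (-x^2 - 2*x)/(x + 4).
f'(x) = (-x^2 - 8*x - 8)/(x^2 + 8*x + 16)

Solve f'(x) = 0:
  f'(x) = -(x^2 + 8*x + 8)/(x + 4)^2; the denominator is positive wherever f is defined, so f'(x) = 0 ⇔ -x^2 - 8*x - 8 = 0.
  x^2 + 8*x + 8 = 0 has no rational roots; quadratic formula: x = (-8 ± √32)/2.
  ⇒ x = -4 - 2*sqrt(2) ≈ -6.8284, -4 + 2*sqrt(2) ≈ -1.1716

f''(x) = -16/(x^3 + 12*x^2 + 48*x + 64)
Second-derivative test at each critical point:
  f''(-6.8284) = 0.7071 > 0 → local minimum
  f''(-1.1716) = -0.7071 < 0 → local maximum

Critical points: x = -4 - 2*sqrt(2) ≈ -6.8284 (local minimum); x = -4 + 2*sqrt(2) ≈ -1.1716 (local maximum)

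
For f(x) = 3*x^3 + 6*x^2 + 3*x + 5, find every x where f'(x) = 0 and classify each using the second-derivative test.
f'(x) = 9*x^2 + 12*x + 3

Solve f'(x) = 0:
  Factor: 9*x^2 + 12*x + 3 = 3*(x + 1)*(3*x + 1) = 0.
  ⇒ x = -1, -1/3

f''(x) = 18*x + 12
Second-derivative test at each critical point:
  f''(-1) = -6 < 0 → local maximum
  f''(-1/3) = 6 > 0 → local minimum

Critical points: x = -1 (local maximum); x = -1/3 (local minimum)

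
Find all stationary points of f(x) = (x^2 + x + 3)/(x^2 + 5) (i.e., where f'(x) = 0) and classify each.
f'(x) = (-x^2 + 4*x + 5)/(x^4 + 10*x^2 + 25)

Solve f'(x) = 0:
  f'(x) = -(x - 5)*(x + 1)/(x^2 + 5)^2; the denominator is positive wherever f is defined, so f'(x) = 0 ⇔ -x^2 + 4*x + 5 = 0.
  Factor: -x^2 + 4*x + 5 = -(x - 5)*(x + 1) = 0.
  ⇒ x = -1, 5

f''(x) = 2*(x^3 - 6*x^2 - 15*x + 10)/(x^6 + 15*x^4 + 75*x^2 + 125)
Second-derivative test at each critical point:
  f''(-1) = 1/6 > 0 → local minimum
  f''(5) = -1/150 < 0 → local maximum

Critical points: x = -1 (local minimum); x = 5 (local maximum)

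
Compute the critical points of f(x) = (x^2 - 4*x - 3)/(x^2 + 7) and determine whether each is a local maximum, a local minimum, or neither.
f'(x) = 4*(x^2 + 5*x - 7)/(x^4 + 14*x^2 + 49)

Solve f'(x) = 0:
  f'(x) = 4*(x^2 + 5*x - 7)/(x^2 + 7)^2; the denominator is positive wherever f is defined, so f'(x) = 0 ⇔ 4*x^2 + 20*x - 28 = 0.
  Factor: 4*x^2 + 20*x - 28 = 4*(x^2 + 5*x - 7); x^2 + 5*x - 7 = 0 has no rational roots; quadratic formula: x = (-5 ± √53)/2.
  ⇒ x = -sqrt(53)/2 - 5/2 ≈ -6.1401, -5/2 + sqrt(53)/2 ≈ 1.1401

f''(x) = 4*(-2*x^3 - 15*x^2 + 42*x + 35)/(x^6 + 21*x^4 + 147*x^2 + 343)
Second-derivative test at each critical point:
  f''(-6.1401) = -0.0146 < 0 → local maximum
  f''(1.1401) = 0.4227 > 0 → local minimum

Critical points: x = -sqrt(53)/2 - 5/2 ≈ -6.1401 (local maximum); x = -5/2 + sqrt(53)/2 ≈ 1.1401 (local minimum)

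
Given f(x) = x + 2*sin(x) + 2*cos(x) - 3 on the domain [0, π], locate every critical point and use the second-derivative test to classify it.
f'(x) = 2*sqrt(2)*cos(x + pi/4) + 1

Solve f'(x) = 0 on [0, π]:
  f'(x) = 0 ⇔ -2*sin(x) + 2*cos(x) = -1. Write the left side as R·cos(x + φ) with R = √(2² + 2²) = 2*sqrt(2), cos φ = sqrt(2)/2, sin φ = sqrt(2)/2; then cos(x + φ) = -sqrt(2)/4. Solve for x and keep the solutions lying in [0, π].
  ⇒ x = atan((1 + sqrt(7))/(-1 + sqrt(7))) ≈ 1.1468

f''(x) = -2*sqrt(2)*sin(x + pi/4)
Second-derivative test at each critical point:
  f''(1.1468) = -2.6458 < 0 → local maximum

Critical points: x = atan((1 + sqrt(7))/(-1 + sqrt(7))) ≈ 1.1468 (local maximum)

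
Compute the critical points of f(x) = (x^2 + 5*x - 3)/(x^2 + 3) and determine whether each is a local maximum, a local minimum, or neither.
f'(x) = (-5*x^2 + 12*x + 15)/(x^4 + 6*x^2 + 9)

Solve f'(x) = 0:
  f'(x) = -(5*x^2 - 12*x - 15)/(x^2 + 3)^2; the denominator is positive wherever f is defined, so f'(x) = 0 ⇔ -5*x^2 + 12*x + 15 = 0.
  5*x^2 - 12*x - 15 = 0 has no rational roots; quadratic formula: x = (12 ± √444)/10.
  ⇒ x = 6/5 - sqrt(111)/5 ≈ -0.9071, 6/5 + sqrt(111)/5 ≈ 3.3071

f''(x) = 2*(5*x^3 - 18*x^2 - 45*x + 18)/(x^6 + 9*x^4 + 27*x^2 + 27)
Second-derivative test at each critical point:
  f''(-0.9071) = 1.4418 > 0 → local minimum
  f''(3.3071) = -0.1085 < 0 → local maximum

Critical points: x = 6/5 - sqrt(111)/5 ≈ -0.9071 (local minimum); x = 6/5 + sqrt(111)/5 ≈ 3.3071 (local maximum)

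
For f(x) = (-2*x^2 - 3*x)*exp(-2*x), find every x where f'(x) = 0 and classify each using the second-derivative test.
f'(x) = (4*x^2 + 2*x - 3)*exp(-2*x)

Solve f'(x) = 0:
  f'(x) = (4*x^2 + 2*x - 3)·exp(-2*x) and exp(-2*x) > 0 for every x, so f'(x) = 0 ⇔ 4*x^2 + 2*x - 3 = 0.
  4*x^2 + 2*x - 3 = 0 has no rational roots; quadratic formula: x = (-2 ± √52)/8.
  ⇒ x = -sqrt(13)/4 - 1/4 ≈ -1.1514, -1/4 + sqrt(13)/4 ≈ 0.6514

f''(x) = 4*(-2*x^2 + x + 2)*exp(-2*x)
Second-derivative test at each critical point:
  f''(-1.1514) = -72.1248 < 0 → local maximum
  f''(0.6514) = 1.9598 > 0 → local minimum

Critical points: x = -sqrt(13)/4 - 1/4 ≈ -1.1514 (local maximum); x = -1/4 + sqrt(13)/4 ≈ 0.6514 (local minimum)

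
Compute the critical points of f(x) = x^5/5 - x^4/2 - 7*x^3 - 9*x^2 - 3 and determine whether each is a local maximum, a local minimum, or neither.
f'(x) = x*(x^3 - 2*x^2 - 21*x - 18)

Solve f'(x) = 0:
  Factor: x^4 - 2*x^3 - 21*x^2 - 18*x = x*(x - 6)*(x + 1)*(x + 3) = 0.
  ⇒ x = -3, -1, 0, 6

f''(x) = 4*x^3 - 6*x^2 - 42*x - 18
Second-derivative test at each critical point:
  f''(-3) = -54 < 0 → local maximum
  f''(-1) = 14 > 0 → local minimum
  f''(0) = -18 < 0 → local maximum
  f''(6) = 378 > 0 → local minimum

Critical points: x = -3 (local maximum); x = -1 (local minimum); x = 0 (local maximum); x = 6 (local minimum)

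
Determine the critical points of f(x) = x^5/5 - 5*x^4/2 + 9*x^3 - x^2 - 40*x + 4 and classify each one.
f'(x) = x^4 - 10*x^3 + 27*x^2 - 2*x - 40

Solve f'(x) = 0:
  Factor: x^4 - 10*x^3 + 27*x^2 - 2*x - 40 = (x - 5)*(x - 4)*(x - 2)*(x + 1) = 0.
  ⇒ x = -1, 2, 4, 5

f''(x) = 4*x^3 - 30*x^2 + 54*x - 2
Second-derivative test at each critical point:
  f''(-1) = -90 < 0 → local maximum
  f''(2) = 18 > 0 → local minimum
  f''(4) = -10 < 0 → local maximum
  f''(5) = 18 > 0 → local minimum

Critical points: x = -1 (local maximum); x = 2 (local minimum); x = 4 (local maximum); x = 5 (local minimum)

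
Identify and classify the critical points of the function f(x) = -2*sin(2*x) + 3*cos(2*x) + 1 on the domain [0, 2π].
f'(x) = -6*sin(2*x) - 4*cos(2*x)

Solve f'(x) = 0 on [0, 2π]:
  f'(x) = 0 ⇔ -2*cos(2*x) = 3*sin(2*x) ⇔ tan(2*x) = -2/3, i.e. 2*x = arctan(-2/3) + nπ; keep the solutions lying in [0, 2π].
  ⇒ x = -atan(2/3)/2 + pi/2 ≈ 1.2768, pi - atan(2/3)/2 ≈ 2.8476, -atan(2/3)/2 + 3*pi/2 ≈ 4.4184, -atan(2/3)/2 + 2*pi ≈ 5.9892

f''(x) = 8*sin(2*x) - 12*cos(2*x)
Second-derivative test at each critical point:
  f''(1.2768) = 14.4222 > 0 → local minimum
  f''(2.8476) = -14.4222 < 0 → local maximum
  f''(4.4184) = 14.4222 > 0 → local minimum
  f''(5.9892) = -14.4222 < 0 → local maximum

Critical points: x = -atan(2/3)/2 + pi/2 ≈ 1.2768 (local minimum); x = pi - atan(2/3)/2 ≈ 2.8476 (local maximum); x = -atan(2/3)/2 + 3*pi/2 ≈ 4.4184 (local minimum); x = -atan(2/3)/2 + 2*pi ≈ 5.9892 (local maximum)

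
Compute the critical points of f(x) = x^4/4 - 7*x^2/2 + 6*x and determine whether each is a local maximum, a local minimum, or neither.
f'(x) = x^3 - 7*x + 6

Solve f'(x) = 0:
  Factor: x^3 - 7*x + 6 = (x - 2)*(x - 1)*(x + 3) = 0.
  ⇒ x = -3, 1, 2

f''(x) = 3*x^2 - 7
Second-derivative test at each critical point:
  f''(-3) = 20 > 0 → local minimum
  f''(1) = -4 < 0 → local maximum
  f''(2) = 5 > 0 → local minimum

Critical points: x = -3 (local minimum); x = 1 (local maximum); x = 2 (local minimum)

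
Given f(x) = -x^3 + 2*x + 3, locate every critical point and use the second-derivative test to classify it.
f'(x) = 2 - 3*x^2

Solve f'(x) = 0:
  3*x^2 - 2 = 0 has no rational roots; quadratic formula: x = (0 ± √24)/6.
  ⇒ x = -sqrt(6)/3 ≈ -0.8165, sqrt(6)/3 ≈ 0.8165

f''(x) = -6*x
Second-derivative test at each critical point:
  f''(-0.8165) = 4.8990 > 0 → local minimum
  f''(0.8165) = -4.8990 < 0 → local maximum

Critical points: x = -sqrt(6)/3 ≈ -0.8165 (local minimum); x = sqrt(6)/3 ≈ 0.8165 (local maximum)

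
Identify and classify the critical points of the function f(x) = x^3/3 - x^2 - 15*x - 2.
f'(x) = x^2 - 2*x - 15

Solve f'(x) = 0:
  Factor: x^2 - 2*x - 15 = (x - 5)*(x + 3) = 0.
  ⇒ x = -3, 5

f''(x) = 2*x - 2
Second-derivative test at each critical point:
  f''(-3) = -8 < 0 → local maximum
  f''(5) = 8 > 0 → local minimum

Critical points: x = -3 (local maximum); x = 5 (local minimum)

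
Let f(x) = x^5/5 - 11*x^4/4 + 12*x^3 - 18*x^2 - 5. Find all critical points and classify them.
f'(x) = x*(x^3 - 11*x^2 + 36*x - 36)

Solve f'(x) = 0:
  Factor: x^4 - 11*x^3 + 36*x^2 - 36*x = x*(x - 6)*(x - 3)*(x - 2) = 0.
  ⇒ x = 0, 2, 3, 6

f''(x) = 4*x^3 - 33*x^2 + 72*x - 36
Second-derivative test at each critical point:
  f''(0) = -36 < 0 → local maximum
  f''(2) = 8 > 0 → local minimum
  f''(3) = -9 < 0 → local maximum
  f''(6) = 72 > 0 → local minimum

Critical points: x = 0 (local maximum); x = 2 (local minimum); x = 3 (local maximum); x = 6 (local minimum)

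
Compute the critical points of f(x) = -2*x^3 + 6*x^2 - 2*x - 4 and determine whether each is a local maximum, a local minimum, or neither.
f'(x) = -6*x^2 + 12*x - 2

Solve f'(x) = 0:
  Factor: -6*x^2 + 12*x - 2 = -2*(3*x^2 - 6*x + 1); 3*x^2 - 6*x + 1 = 0 has no rational roots; quadratic formula: x = (6 ± √24)/6.
  ⇒ x = 1 - sqrt(6)/3 ≈ 0.1835, sqrt(6)/3 + 1 ≈ 1.8165

f''(x) = 12 - 12*x
Second-derivative test at each critical point:
  f''(0.1835) = 9.7980 > 0 → local minimum
  f''(1.8165) = -9.7980 < 0 → local maximum

Critical points: x = 1 - sqrt(6)/3 ≈ 0.1835 (local minimum); x = sqrt(6)/3 + 1 ≈ 1.8165 (local maximum)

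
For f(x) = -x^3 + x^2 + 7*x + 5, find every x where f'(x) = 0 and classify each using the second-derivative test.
f'(x) = -3*x^2 + 2*x + 7

Solve f'(x) = 0:
  3*x^2 - 2*x - 7 = 0 has no rational roots; quadratic formula: x = (2 ± √88)/6.
  ⇒ x = 1/3 - sqrt(22)/3 ≈ -1.2301, 1/3 + sqrt(22)/3 ≈ 1.8968

f''(x) = 2 - 6*x
Second-derivative test at each critical point:
  f''(-1.2301) = 9.3808 > 0 → local minimum
  f''(1.8968) = -9.3808 < 0 → local maximum

Critical points: x = 1/3 - sqrt(22)/3 ≈ -1.2301 (local minimum); x = 1/3 + sqrt(22)/3 ≈ 1.8968 (local maximum)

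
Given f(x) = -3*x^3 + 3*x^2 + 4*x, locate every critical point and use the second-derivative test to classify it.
f'(x) = -9*x^2 + 6*x + 4

Solve f'(x) = 0:
  9*x^2 - 6*x - 4 = 0 has no rational roots; quadratic formula: x = (6 ± √180)/18.
  ⇒ x = 1/3 - sqrt(5)/3 ≈ -0.4120, 1/3 + sqrt(5)/3 ≈ 1.0787

f''(x) = 6 - 18*x
Second-derivative test at each critical point:
  f''(-0.4120) = 13.4164 > 0 → local minimum
  f''(1.0787) = -13.4164 < 0 → local maximum

Critical points: x = 1/3 - sqrt(5)/3 ≈ -0.4120 (local minimum); x = 1/3 + sqrt(5)/3 ≈ 1.0787 (local maximum)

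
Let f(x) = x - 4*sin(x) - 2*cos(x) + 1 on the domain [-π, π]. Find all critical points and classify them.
f'(x) = 2*sin(x) - 4*cos(x) + 1

Solve f'(x) = 0 on [-π, π]:
  f'(x) = 0 ⇔ 2*sin(x) - 4*cos(x) = -1. Write the left side as R·cos(x + φ) with R = √((-4)² + (-2)²) = 2*sqrt(5), cos φ = -2*sqrt(5)/5, sin φ = -sqrt(5)/5; then cos(x + φ) = -sqrt(5)/10. Solve for x and keep the solutions lying in [-π, π].
  ⇒ x = -pi + atan((-2*sqrt(19) - 1)/(2 - sqrt(19))) ≈ -1.8089, atan((-1 + 2*sqrt(19))/(2 + sqrt(19))) ≈ 0.8816

f''(x) = 4*sin(x) + 2*cos(x)
Second-derivative test at each critical point:
  f''(-1.8089) = -4.3589 < 0 → local maximum
  f''(0.8816) = 4.3589 > 0 → local minimum

Critical points: x = -pi + atan((-2*sqrt(19) - 1)/(2 - sqrt(19))) ≈ -1.8089 (local maximum); x = atan((-1 + 2*sqrt(19))/(2 + sqrt(19))) ≈ 0.8816 (local minimum)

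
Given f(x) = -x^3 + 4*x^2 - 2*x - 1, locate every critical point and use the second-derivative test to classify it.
f'(x) = -3*x^2 + 8*x - 2

Solve f'(x) = 0:
  3*x^2 - 8*x + 2 = 0 has no rational roots; quadratic formula: x = (8 ± √40)/6.
  ⇒ x = 4/3 - sqrt(10)/3 ≈ 0.2792, sqrt(10)/3 + 4/3 ≈ 2.3874

f''(x) = 8 - 6*x
Second-derivative test at each critical point:
  f''(0.2792) = 6.3246 > 0 → local minimum
  f''(2.3874) = -6.3246 < 0 → local maximum

Critical points: x = 4/3 - sqrt(10)/3 ≈ 0.2792 (local minimum); x = sqrt(10)/3 + 4/3 ≈ 2.3874 (local maximum)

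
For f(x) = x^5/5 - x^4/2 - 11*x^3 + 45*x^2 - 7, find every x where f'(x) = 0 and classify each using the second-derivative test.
f'(x) = x*(x^3 - 2*x^2 - 33*x + 90)

Solve f'(x) = 0:
  Factor: x^4 - 2*x^3 - 33*x^2 + 90*x = x*(x - 5)*(x - 3)*(x + 6) = 0.
  ⇒ x = -6, 0, 3, 5

f''(x) = 4*x^3 - 6*x^2 - 66*x + 90
Second-derivative test at each critical point:
  f''(-6) = -594 < 0 → local maximum
  f''(0) = 90 > 0 → local minimum
  f''(3) = -54 < 0 → local maximum
  f''(5) = 110 > 0 → local minimum

Critical points: x = -6 (local maximum); x = 0 (local minimum); x = 3 (local maximum); x = 5 (local minimum)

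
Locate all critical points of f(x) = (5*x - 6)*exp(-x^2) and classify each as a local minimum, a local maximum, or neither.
f'(x) = (-2*x*(5*x - 6) + 5)*exp(-x^2)

Solve f'(x) = 0:
  f'(x) = (-10*x^2 + 12*x + 5)·exp(-x^2) and exp(-x^2) > 0 for every x, so f'(x) = 0 ⇔ -10*x^2 + 12*x + 5 = 0.
  10*x^2 - 12*x - 5 = 0 has no rational roots; quadratic formula: x = (12 ± √344)/20.
  ⇒ x = 3/5 - sqrt(86)/10 ≈ -0.3274, 3/5 + sqrt(86)/10 ≈ 1.5274

f''(x) = 2*(2*x^2*(5*x - 6) - 15*x + 6)*exp(-x^2)
Second-derivative test at each critical point:
  f''(-0.3274) = 16.6624 > 0 → local minimum
  f''(1.5274) = -1.7995 < 0 → local maximum

Critical points: x = 3/5 - sqrt(86)/10 ≈ -0.3274 (local minimum); x = 3/5 + sqrt(86)/10 ≈ 1.5274 (local maximum)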